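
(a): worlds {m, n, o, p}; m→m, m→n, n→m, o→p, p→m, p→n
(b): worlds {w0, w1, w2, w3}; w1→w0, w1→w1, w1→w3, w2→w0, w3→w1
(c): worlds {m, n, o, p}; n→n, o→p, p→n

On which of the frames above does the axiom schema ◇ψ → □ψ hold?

Frame correspondent (Sahlqvist): ∀x ∀y ∀z (Rxy ∧ Rxz → y = z) — i.e. partial functionality.
(a): fails — m sees both m and n.
(b): fails — w1 sees both w0 and w1.
(c): condition met.

(c)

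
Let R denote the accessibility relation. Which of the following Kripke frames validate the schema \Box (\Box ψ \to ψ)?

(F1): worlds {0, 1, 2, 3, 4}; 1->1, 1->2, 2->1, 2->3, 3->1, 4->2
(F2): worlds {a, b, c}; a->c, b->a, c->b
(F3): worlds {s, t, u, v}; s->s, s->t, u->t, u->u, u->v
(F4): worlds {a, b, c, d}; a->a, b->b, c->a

(F4)

The schema corresponds to shift-reflexivity: \forall x \forall y (Rxy \to Ryy).
(F1): fails — R12 but not R22.
(F2): fails — Rac but not Rcc.
(F3): fails — Ruv but not Rvv.
(F4): holds.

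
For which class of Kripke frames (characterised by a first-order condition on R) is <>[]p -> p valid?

symmetry

Equivalently (dual form): p → □◇p.
Suppose p→□◇p is valid. Take Rxy and set V(p)={x}. Then p at x, so □◇p at x, so ◇p at y, so some z with Ryz has p; z=x, i.e. Ryx.
The converse is a direct semantic check.
Frame condition: forall x forall y (Rxy -> Ryx).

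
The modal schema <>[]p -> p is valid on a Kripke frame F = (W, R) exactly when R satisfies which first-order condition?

Symmetry

Replacing p by ¬p and contraposing gives the equivalent schema p → □◇p.
Suppose p→□◇p is valid. Take Rxy and set V(p)={x}. Then p at x, so □◇p at x, so ◇p at y, so some z with Ryz has p; z=x, i.e. Ryx.
Conversely, on a frame with symmetry the schema holds at every world under every valuation.
Frame condition: forall x forall y (Rxy -> Ryx).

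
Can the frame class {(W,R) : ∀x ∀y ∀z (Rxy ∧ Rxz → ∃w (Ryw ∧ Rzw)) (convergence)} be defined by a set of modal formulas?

Definable; ◇□q → □◇q defines it

The condition is convergence. A defining modal formula is ◇□q → □◇q.
Suppose ◇□q→□◇q is valid. Take Rxy, Rxz and set V(q)={w : Ryw}. Then □q at y so ◇□q at x, so □◇q at x, so ◇q at z, giving w with Rzw and Ryw.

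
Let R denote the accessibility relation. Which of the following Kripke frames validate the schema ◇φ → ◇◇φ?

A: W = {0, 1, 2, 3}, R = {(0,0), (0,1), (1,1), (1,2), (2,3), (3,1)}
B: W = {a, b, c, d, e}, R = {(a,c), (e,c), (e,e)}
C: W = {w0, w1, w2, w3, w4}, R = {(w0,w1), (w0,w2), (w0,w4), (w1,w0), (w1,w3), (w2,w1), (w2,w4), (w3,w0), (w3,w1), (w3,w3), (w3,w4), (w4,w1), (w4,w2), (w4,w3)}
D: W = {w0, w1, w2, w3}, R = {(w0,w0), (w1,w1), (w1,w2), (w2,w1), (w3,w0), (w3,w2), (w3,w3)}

D

The schema corresponds to a generalized confluence (Geach) condition: ∀x ∀y (xRy → ∃w (y = w ∧ xR²w)).
A: fails — 2R3 but no w with 3=w and 2R²w.
B: fails — aRc but no w with c=w and aR²w.
C: fails — w2Rw4 but no w with w4=w and w2R²w.
D: ✓.
Valid on: D.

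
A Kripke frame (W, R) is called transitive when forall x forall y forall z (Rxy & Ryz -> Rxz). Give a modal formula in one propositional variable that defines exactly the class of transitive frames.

□p → □□p

A defining formula is □p → □□p (the 4 axiom).
Suppose □p→□□p is valid. Take Rxy, Ryz and set V(p)={w : Rxw}. Then □p at x, so □□p at x, so □p at y, so p at z, i.e. Rxz.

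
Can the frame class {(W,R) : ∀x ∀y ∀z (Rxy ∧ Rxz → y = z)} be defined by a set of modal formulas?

This is a Sahlqvist condition; the CD axiom ◇p → □p defines it.
Suppose ◇p→□p is valid. Take Rxy, Rxz and set V(p)={y}. Then ◇p at x, so □p at x, so p at z, i.e. z=y.

Definable; ◇p → □p defines it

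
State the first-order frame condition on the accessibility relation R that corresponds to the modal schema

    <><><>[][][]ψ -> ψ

This is a Sahlqvist (Geach-type) schema ◇^3□^3ψ → □^0◇^0ψ.
Minimal-valuation argument: fix x; take any y with xR^3y and any z with xR^0z. Set V(ψ) to the set of worlds R-reachable from y in exactly 3 steps. Then □^3ψ holds at y, so the antecedent holds at x; validity forces ◇^0ψ at z, giving a w with zR^0w and yR^3w.
First-order correspondent: forall x forall y (x R^3 y -> exists w (y R^3 w & x = w)).

forall x forall y (x R^3 y -> exists w (y R^3 w & x = w))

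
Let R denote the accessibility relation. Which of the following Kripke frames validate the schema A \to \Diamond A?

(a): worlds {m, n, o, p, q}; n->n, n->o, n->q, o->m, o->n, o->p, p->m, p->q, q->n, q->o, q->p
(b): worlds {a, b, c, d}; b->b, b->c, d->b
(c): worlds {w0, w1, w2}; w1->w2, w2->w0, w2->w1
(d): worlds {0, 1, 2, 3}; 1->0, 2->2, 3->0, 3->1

Frame correspondent (Sahlqvist): \forall x Rxx — i.e. reflexivity.
(a): fails — world m does not see itself.
(b): fails — world a does not see itself.
(c): fails — world w0 does not see itself.
(d): fails — world 0 does not see itself.
Valid on no frame.

none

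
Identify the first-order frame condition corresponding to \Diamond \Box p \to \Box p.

Equivalently (dual form): ◇p → □◇p.
Suppose ◇p→□◇p is valid. Take Rxy, Rxz and set V(p)={y}. Then ◇p at x, so □◇p at x, so ◇p at z, so some w with Rzw has p; w=y, i.e. Rzy. By symmetry of the argument, Ryz.

the Euclidean property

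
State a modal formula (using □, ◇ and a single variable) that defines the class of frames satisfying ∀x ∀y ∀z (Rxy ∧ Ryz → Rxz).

□s → □□s

This is transitivity; the standard corresponding axiom is 4: □s → □□s.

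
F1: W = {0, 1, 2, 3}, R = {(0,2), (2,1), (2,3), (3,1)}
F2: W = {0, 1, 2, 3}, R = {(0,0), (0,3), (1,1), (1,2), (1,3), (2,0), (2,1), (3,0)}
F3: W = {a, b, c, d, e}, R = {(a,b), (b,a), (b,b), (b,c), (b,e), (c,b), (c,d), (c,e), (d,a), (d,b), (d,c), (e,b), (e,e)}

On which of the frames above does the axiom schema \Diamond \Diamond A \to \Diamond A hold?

The schema corresponds to transitivity: \forall x \forall y \forall z (Rxy \wedge Ryz \to Rxz).
F1: fails — R02 and R23 but not R03.
F2: fails — R12 and R20 but not R10.
F3: fails — Rbc and Rcd but not Rbd.

none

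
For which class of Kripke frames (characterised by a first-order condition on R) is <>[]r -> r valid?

This is frame-equivalent to r → □◇r (substitute ¬r for r and contrapose).
Suppose r→□◇r is valid. Take Rxy and set V(r)={x}. Then r at x, so □◇r at x, so ◇r at y, so some z with Ryz has r; z=x, i.e. Ryx.

symmetry: forall x forall y (Rxy -> Ryx)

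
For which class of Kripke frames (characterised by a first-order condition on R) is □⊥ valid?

This schema is the Ver axiom.
It corresponds to emptiness of R: ∀x ∀y ¬Rxy.

emptiness of R: ∀x ∀y ¬Rxy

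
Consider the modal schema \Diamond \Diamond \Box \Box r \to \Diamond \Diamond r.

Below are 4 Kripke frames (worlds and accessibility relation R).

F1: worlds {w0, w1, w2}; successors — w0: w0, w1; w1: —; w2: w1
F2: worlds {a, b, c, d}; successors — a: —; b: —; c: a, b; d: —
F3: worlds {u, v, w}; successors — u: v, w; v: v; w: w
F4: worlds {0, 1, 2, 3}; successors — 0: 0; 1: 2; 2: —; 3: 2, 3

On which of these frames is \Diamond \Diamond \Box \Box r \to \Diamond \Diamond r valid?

F2, F3

The schema corresponds to a generalized confluence (Geach) condition: \forall x \forall y (x R^2 y \to \exists w (y R^2 w \wedge x R^2 w)).
F1: fails — w0R²w1 but no w with w1R²w and w0R²w.
F2: condition met.
F3: condition met.
F4: fails — 3R²2 but no w with 2R²w and 3R²w.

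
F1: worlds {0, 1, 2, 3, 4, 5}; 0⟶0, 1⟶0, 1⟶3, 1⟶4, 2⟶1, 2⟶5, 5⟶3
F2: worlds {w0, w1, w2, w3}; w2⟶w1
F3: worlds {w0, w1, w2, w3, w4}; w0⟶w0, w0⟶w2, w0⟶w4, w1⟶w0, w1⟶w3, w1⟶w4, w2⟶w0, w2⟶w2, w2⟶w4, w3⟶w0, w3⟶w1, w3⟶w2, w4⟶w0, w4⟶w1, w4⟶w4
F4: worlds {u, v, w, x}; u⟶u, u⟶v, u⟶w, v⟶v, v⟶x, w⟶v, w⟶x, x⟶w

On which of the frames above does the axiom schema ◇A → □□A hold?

This is the axiom for a generalized confluence (Geach) condition; its first-order frame correspondent is ∀x ∀y ∀z ((xRy ∧ xR²z) → ∃w (y = w ∧ z = w)).
F1: fails — 1R3, 1R²0 but 3 ≠ 0.
F2: ✓.
F3: fails — w0Rw0, w0R²w1 but w0 ≠ w1.
F4: fails — uRu, uR²v but u ≠ v.

F2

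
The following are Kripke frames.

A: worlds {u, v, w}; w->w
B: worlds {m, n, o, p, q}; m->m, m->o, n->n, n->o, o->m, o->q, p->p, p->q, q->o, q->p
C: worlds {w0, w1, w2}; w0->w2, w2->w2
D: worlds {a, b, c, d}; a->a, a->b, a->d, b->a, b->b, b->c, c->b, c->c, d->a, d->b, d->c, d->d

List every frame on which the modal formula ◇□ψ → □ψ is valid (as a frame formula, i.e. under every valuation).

A, C

Frame correspondent (Sahlqvist): ∀x ∀y ∀z (Rxy ∧ Rxz → Ryz) — i.e. the Euclidean property.
A: ✓.
B: fails — Rmo and Rmo but not Roo.
C: ✓.
D: fails — Rab and Rad but not Rbd.
Valid on: A, C.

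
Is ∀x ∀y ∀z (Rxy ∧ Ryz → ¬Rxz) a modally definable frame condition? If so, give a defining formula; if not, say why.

Any modally definable frame class is closed under surjective bounded morphisms.
The 7-cycle (worlds w0,w1,w2,w3,w4,w5,w6 with w0→w1→w2→w3→w4→w5→w6→w0) is intransitive. Mapping every world to a single reflexive point • is a surjective bounded morphism; the reflexive point is not intransitive (R••∧R•• but R••).
So the class is not modally definable.

No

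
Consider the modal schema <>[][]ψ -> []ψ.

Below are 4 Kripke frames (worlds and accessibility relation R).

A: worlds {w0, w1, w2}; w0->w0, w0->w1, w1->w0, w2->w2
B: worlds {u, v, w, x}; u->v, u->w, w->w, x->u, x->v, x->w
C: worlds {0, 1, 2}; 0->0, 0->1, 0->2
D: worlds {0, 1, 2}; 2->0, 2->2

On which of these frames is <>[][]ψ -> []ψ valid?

A

The schema corresponds to a generalized confluence (Geach) condition: forall x forall y forall z ((xRy & xRz) -> exists w (y R^2 w & z = w)).
A: holds.
B: fails — uRv, uRv but no t with vR²t and v=t.
C: fails — 0R1, 0R0 but no w with 1R²w and 0=w.
D: fails — 2R0, 2R0 but no w with 0R²w and 0=w.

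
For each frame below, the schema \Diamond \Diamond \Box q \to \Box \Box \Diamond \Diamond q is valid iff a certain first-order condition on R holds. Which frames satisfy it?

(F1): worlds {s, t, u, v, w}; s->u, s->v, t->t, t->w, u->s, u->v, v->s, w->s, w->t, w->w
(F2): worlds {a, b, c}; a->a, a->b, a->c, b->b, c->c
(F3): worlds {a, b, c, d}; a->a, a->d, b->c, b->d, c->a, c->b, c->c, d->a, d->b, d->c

(F3)

This is the axiom for a generalized confluence (Geach) condition; its first-order frame correspondent is \forall x \forall y \forall z ((x R^2 y \wedge x R^2 z) \to \exists w (yRw \wedge z R^2 w)).
(F1): fails — sR²v, sR²v but no w* with vRw* and vR²w*.
(F2): fails — aR²b, aR²c but no w with bRw and cR²w.
(F3): satisfies the condition.
Valid on: (F3).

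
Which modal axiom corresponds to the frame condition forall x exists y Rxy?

□q → ◇q

This is seriality; the standard corresponding axiom is D: □q → ◇q.
Suppose □q→◇q is valid. At any x set V(q)=W. Then □q at x, so ◇q at x, so x has a successor.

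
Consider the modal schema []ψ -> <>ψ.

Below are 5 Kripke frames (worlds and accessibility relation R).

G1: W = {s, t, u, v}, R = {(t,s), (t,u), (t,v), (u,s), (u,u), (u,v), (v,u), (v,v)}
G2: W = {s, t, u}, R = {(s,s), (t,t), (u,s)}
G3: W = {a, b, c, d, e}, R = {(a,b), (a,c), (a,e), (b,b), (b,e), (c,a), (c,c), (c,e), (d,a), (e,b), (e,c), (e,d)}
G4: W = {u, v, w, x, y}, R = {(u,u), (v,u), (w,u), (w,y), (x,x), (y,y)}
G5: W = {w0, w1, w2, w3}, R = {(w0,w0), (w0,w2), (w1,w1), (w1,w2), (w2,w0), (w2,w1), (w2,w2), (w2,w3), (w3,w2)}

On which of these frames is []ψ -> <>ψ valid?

Frame correspondent (Sahlqvist): forall x exists y Rxy — i.e. seriality.
G1: fails — world s has no successor.
G2: condition met.
G3: condition met.
G4: condition met.
G5: condition met.

G2, G3, G4, G5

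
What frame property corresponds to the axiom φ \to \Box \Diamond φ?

symmetry

This schema is the B axiom.
Its frame correspondent is symmetry — \forall x \forall y (Rxy \to Ryx).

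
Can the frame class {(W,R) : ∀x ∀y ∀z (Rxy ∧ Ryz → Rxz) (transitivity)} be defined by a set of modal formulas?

Yes, by □r → □□r

Yes: it is transitivity, defined by the 4 schema □r → □□r.
Suppose □r→□□r is valid. Take Rxy, Ryz and set V(r)={w : Rxw}. Then □r at x, so □□r at x, so □r at y, so r at z, i.e. Rxz.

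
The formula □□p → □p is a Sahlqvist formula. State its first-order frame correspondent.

Suppose □□p→□p is valid. Take Rxy and set V(p)={w : xR²w}. Then □□p at x, so □p at x, so p at y, i.e. ∃z(Rxz∧Rzy).
The converse is a direct semantic check.
Frame condition: ∀x ∀y (Rxy → ∃z (Rxz ∧ Rzy)).

Density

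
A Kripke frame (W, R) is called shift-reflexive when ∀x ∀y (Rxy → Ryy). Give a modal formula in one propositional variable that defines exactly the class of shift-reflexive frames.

A defining formula is □(□r → r) (the T□ axiom).

□(□r → r)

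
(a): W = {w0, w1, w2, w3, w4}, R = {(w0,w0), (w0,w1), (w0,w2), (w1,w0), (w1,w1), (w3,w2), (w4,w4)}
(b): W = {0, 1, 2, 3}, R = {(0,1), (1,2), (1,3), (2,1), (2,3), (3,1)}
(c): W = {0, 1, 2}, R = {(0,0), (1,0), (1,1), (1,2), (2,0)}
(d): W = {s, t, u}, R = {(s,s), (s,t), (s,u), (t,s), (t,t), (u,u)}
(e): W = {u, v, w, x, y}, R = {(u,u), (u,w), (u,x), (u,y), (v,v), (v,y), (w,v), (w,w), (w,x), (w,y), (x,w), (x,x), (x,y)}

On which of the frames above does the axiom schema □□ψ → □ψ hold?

(c), (d), (e)

This is the axiom for density; its first-order frame correspondent is ∀x ∀y (Rxy → ∃z (Rxz ∧ Rzy)).
(a): fails — Rw3w2 but no z with Rw3z and Rzw2.
(b): fails — R31 but no z with R3z and Rz1.
(c): condition met.
(d): condition met.
(e): condition met.
Valid on: (c), (d), (e).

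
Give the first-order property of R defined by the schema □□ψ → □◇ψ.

∀x ∀z (xRz → ∃w (xR²w ∧ zRw))

This is a Sahlqvist (Geach-type) schema ◇^0□^2ψ → □^1◇^1ψ.
Minimal-valuation argument: fix x; take any y with xR^0y and any z with xR^1z. Set V(ψ) to the set of worlds R-reachable from y in exactly 2 steps. Then □^2ψ holds at y, so the antecedent holds at x; validity forces ◇^1ψ at z, giving a w with zR^1w and yR^2w.
First-order correspondent: ∀x ∀z (xRz → ∃w (xR²w ∧ zRw)).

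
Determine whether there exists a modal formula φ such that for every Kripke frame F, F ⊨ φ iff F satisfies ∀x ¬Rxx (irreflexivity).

If a class were modally definable it would be closed under surjective bounded morphisms (Goldblatt–Thomason).
The 4-cycle (worlds a,b,c,d with a→b→c→d→a) is irreflexive, and the map sending every world to a single reflexive point • is a surjective bounded morphism (forth: every edge maps to (•,•); back: every world has a successor). So any modal formula valid on the 4-cycle is also valid on the reflexive point, which is not irreflexive.
So no modal formula (or set of formulas) defines exactly the irreflexive frames.

No — not modally definable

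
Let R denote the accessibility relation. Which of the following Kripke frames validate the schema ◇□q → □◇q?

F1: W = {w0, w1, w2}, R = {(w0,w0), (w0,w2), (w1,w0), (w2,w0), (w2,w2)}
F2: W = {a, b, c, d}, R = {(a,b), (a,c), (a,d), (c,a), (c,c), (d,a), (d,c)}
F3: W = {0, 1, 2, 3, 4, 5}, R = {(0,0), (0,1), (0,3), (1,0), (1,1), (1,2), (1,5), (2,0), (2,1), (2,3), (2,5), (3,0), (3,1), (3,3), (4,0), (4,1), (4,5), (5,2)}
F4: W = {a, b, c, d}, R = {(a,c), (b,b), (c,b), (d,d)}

F1, F4

Frame correspondent (Sahlqvist): ∀x ∀y ∀z (Rxy ∧ Rxz → ∃w (Ryw ∧ Rzw)) — i.e. convergence.
F1: condition met.
F2: fails — Rab and Rab but b and b have no common successor.
F3: fails — R10 and R15 but 0 and 5 have no common successor.
F4: condition met.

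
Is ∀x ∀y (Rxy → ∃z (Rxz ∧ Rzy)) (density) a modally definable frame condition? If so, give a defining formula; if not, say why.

Definable; □□p → □p defines it

Yes: it is density, defined by the C4 schema □□p → □p.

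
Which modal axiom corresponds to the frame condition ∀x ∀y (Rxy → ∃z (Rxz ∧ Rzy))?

This is density; the standard corresponding axiom is C4: □□s → □s.

□□s → □s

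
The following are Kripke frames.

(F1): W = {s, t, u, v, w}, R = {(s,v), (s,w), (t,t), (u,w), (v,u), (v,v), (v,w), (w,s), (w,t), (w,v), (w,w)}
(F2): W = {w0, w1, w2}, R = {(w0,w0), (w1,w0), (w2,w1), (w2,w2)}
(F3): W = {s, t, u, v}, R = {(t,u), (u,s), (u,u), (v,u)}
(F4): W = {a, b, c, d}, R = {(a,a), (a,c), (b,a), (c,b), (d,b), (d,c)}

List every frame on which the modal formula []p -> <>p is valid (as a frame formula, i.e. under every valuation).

(F1), (F2), (F4)

Frame correspondent (Sahlqvist): forall x exists y Rxy — i.e. seriality.
(F1): satisfies the condition.
(F2): satisfies the condition.
(F3): fails — world s has no successor.
(F4): satisfies the condition.
Valid on: (F1), (F2), (F4).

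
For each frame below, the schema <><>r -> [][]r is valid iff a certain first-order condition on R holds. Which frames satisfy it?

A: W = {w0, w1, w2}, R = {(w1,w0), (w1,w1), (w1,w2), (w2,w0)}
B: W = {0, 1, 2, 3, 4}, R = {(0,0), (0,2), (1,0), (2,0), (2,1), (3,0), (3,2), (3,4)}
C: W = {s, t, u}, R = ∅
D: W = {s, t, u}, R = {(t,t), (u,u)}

C, D

The schema corresponds to a generalized confluence (Geach) condition: forall x forall y forall z ((x R^2 y & x R^2 z) -> exists w (y = w & z = w)).
A: fails — w1R²w0, w1R²w1 but w0 ≠ w1.
B: fails — 0R²0, 0R²1 but 0 ≠ 1.
C: holds.
D: holds.
Valid on: C, D.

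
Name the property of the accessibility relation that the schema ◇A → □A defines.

Partial functionality

Suppose ◇A→□A is valid. Take Rxy, Rxz and set V(A)={y}. Then ◇A at x, so □A at x, so A at z, i.e. z=y.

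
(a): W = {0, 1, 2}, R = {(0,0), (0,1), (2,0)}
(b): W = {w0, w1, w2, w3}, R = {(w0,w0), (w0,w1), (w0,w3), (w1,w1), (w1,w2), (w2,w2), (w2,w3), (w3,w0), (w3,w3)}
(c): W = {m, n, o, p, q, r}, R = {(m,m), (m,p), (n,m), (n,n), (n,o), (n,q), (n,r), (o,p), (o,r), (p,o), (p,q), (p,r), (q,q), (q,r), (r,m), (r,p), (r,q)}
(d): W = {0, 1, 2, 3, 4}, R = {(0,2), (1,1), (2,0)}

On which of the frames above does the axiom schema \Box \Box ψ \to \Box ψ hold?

The schema corresponds to density: \forall x \forall y (Rxy \to \exists z (Rxz \wedge Rzy)).
(a): condition met.
(b): condition met.
(c): fails — Rpo but no z with Rpz and Rzo.
(d): fails — R20 but no z with R2z and Rz0.
Valid on: (a), (b).

(a), (b)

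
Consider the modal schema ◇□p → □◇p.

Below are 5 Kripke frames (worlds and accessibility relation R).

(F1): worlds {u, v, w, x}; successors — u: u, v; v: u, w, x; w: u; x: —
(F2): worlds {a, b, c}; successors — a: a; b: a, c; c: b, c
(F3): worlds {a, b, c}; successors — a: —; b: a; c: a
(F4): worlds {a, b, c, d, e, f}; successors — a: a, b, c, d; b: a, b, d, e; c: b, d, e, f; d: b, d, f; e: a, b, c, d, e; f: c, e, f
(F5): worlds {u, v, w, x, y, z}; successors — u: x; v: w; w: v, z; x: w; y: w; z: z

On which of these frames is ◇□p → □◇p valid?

(F4)

Frame correspondent (Sahlqvist): ∀x ∀y ∀z (Rxy ∧ Rxz → ∃w (Ryw ∧ Rzw)) — i.e. convergence.
(F1): fails — Rvw and Rvx but w and x have no common successor.
(F2): fails — Rbc and Rba but c and a have no common successor.
(F3): fails — Rba and Rba but a and a have no common successor.
(F4): ✓.
(F5): fails — Rwv and Rwz but v and z have no common successor.
Valid on: (F4).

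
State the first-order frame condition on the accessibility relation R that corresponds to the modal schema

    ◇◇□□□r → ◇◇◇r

∀x ∀y (xR²y → ∃w (yR³w ∧ xR³w))

This is a Sahlqvist (Geach-type) schema ◇^2□^3r → □^0◇^3r.
Minimal-valuation argument: fix x; take any y with xR^2y and any z with xR^0z. Set V(r) to the set of worlds R-reachable from y in exactly 3 steps. Then □^3r holds at y, so the antecedent holds at x; validity forces ◇^3r at z, giving a w with zR^3w and yR^3w.
First-order correspondent: ∀x ∀y (xR²y → ∃w (yR³w ∧ xR³w)).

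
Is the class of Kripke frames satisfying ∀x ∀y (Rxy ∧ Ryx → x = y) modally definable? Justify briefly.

Modal frame validity is preserved under surjective bounded morphisms.
The 6-cycle (worlds s,t,u,v,w,x with s→t→u→v→w→x→s) is antisymmetric. Sending even-indexed worlds to a and odd-indexed worlds to b is a surjective bounded morphism onto the two-world frame with a↔b, which is not antisymmetric.
Hence antisymmetry is not modally definable.

Not modally definable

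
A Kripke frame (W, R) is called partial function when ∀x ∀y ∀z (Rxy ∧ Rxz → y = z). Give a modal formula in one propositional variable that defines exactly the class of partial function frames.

A defining formula is ◇ψ → □ψ (the CD axiom).
Suppose ◇ψ→□ψ is valid. Take Rxy, Rxz and set V(ψ)={y}. Then ◇ψ at x, so □ψ at x, so ψ at z, i.e. z=y.

◇ψ → □ψ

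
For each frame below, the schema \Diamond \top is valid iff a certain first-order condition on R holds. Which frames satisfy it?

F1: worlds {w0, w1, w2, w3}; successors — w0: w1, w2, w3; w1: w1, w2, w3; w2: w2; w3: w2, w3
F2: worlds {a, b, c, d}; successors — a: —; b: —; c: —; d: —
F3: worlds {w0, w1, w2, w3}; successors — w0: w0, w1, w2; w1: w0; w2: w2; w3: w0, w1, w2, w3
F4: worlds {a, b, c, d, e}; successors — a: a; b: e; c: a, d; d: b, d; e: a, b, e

F1, F3, F4

Frame correspondent (Sahlqvist): \forall x \exists y Rxy — i.e. seriality.
F1: ✓.
F2: fails — world a has no successor.
F3: ✓.
F4: ✓.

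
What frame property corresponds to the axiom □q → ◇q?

Suppose □q→◇q is valid. At any x set V(q)=W. Then □q at x, so ◇q at x, so x has a successor.

Seriality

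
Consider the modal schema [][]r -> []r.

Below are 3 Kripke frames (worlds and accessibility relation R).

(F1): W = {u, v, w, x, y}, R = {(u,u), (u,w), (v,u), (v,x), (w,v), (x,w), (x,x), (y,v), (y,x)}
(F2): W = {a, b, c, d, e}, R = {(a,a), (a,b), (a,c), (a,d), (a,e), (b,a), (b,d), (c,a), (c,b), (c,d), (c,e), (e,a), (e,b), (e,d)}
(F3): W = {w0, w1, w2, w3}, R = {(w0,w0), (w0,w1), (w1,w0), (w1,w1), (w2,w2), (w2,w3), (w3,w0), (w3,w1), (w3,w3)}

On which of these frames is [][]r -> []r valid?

The schema corresponds to density: forall x forall y (Rxy -> exists z (Rxz & Rzy)).
(F1): fails — Ryv but no z with Ryz and Rzv.
(F2): condition met.
(F3): condition met.

(F2), (F3)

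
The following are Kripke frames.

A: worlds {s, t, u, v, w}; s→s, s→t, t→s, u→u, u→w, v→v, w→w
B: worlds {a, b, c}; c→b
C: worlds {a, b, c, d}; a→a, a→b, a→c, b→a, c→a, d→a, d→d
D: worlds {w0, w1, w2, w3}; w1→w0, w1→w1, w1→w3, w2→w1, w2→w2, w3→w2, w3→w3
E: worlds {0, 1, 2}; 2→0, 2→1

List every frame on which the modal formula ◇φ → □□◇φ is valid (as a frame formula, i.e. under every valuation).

The schema corresponds to a generalized confluence (Geach) condition: ∀x ∀y ∀z ((xRy ∧ xR²z) → ∃w (y = w ∧ zRw)).
A: fails — sRt, sR²t but no w* with t=w* and tRw*.
B: holds.
C: fails — aRb, aR²b but no w with b=w and bRw.
D: fails — w1Rw0, w1R²w0 but no w with w0=w and w0Rw.
E: holds.

B, E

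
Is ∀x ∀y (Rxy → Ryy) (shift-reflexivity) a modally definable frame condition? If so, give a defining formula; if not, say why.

Definable; □(□r → r) defines it

The condition is shift-reflexivity. A defining modal formula is □(□r → r).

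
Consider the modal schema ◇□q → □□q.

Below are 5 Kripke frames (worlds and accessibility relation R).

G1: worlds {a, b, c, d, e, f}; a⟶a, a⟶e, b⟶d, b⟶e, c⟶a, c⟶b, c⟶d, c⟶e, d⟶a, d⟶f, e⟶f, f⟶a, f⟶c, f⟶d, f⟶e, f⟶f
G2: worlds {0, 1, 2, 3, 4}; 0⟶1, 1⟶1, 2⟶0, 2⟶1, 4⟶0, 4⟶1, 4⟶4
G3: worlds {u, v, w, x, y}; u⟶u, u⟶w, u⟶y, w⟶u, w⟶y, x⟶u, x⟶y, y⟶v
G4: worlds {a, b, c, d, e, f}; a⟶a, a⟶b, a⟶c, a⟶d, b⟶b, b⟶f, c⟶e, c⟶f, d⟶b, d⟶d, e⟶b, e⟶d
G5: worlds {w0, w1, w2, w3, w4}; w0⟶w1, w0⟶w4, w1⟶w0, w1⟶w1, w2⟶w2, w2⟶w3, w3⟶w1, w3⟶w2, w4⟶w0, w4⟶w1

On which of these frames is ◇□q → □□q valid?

The schema corresponds to a generalized confluence (Geach) condition: ∀x ∀y ∀z ((xRy ∧ xR²z) → ∃w (yRw ∧ z = w)).
G1: fails — aRa, aR²f but no w with aRw and f=w.
G2: fails — 4R0, 4R²0 but no w with 0Rw and 0=w.
G3: fails — uRu, uR²v but no t with uRt and v=t.
G4: fails — aRa, aR²e but no w with aRw and e=w.
G5: fails — w1Rw0, w1R²w0 but no w with w0Rw and w0=w.

none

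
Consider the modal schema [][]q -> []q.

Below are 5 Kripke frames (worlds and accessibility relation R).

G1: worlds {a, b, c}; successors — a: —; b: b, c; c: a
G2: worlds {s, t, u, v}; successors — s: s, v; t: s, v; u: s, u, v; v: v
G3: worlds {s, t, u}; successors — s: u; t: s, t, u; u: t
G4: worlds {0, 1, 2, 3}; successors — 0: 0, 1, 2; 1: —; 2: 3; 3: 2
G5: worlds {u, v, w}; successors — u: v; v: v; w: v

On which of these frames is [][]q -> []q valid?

Frame correspondent (Sahlqvist): forall x forall y (Rxy -> exists z (Rxz & Rzy)) — i.e. density.
G1: fails — Rca but no z with Rcz and Rza.
G2: satisfies the condition.
G3: fails — Rsu but no z with Rsz and Rzu.
G4: fails — R32 but no z with R3z and Rz2.
G5: satisfies the condition.
Valid on: G2, G5.

G2, G5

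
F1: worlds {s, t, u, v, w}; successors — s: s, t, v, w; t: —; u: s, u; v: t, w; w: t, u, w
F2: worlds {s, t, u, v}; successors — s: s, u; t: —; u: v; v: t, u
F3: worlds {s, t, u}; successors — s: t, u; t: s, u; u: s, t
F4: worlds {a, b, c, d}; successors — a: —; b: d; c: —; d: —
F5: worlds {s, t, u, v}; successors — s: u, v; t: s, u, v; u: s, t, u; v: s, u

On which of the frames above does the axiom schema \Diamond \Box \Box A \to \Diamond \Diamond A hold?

F3, F5

The schema corresponds to a generalized confluence (Geach) condition: \forall x \forall y (xRy \to \exists w (y R^2 w \wedge x R^2 w)).
F1: fails — sRt but no w* with tR²w* and sR²w*.
F2: fails — uRv but no w with vR²w and uR²w.
F3: satisfies the condition.
F4: fails — bRd but no w with dR²w and bR²w.
F5: satisfies the condition.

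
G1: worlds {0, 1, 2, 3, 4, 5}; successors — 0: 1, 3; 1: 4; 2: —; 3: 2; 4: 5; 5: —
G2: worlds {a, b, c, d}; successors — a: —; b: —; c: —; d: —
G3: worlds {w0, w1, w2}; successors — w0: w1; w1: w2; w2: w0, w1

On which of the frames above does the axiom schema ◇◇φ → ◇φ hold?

G2

This is the axiom for a generalized confluence (Geach) condition; its first-order frame correspondent is ∀x ∀y (xR²y → ∃w (y = w ∧ xRw)).
G1: fails — 0R²2 but no w with 2=w and 0Rw.
G2: holds.
G3: fails — w0R²w2 but no w with w2=w and w0Rw.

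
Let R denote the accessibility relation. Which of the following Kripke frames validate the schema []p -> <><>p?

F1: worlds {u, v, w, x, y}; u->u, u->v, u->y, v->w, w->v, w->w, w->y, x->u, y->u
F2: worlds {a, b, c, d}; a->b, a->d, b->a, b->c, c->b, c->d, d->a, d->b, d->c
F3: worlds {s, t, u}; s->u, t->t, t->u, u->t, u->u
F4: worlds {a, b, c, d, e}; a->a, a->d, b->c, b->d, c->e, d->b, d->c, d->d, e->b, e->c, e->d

F1, F3

The schema corresponds to a generalized confluence (Geach) condition: forall x exists w (xRw & x R^2 w).
F1: holds.
F2: fails — at b but no w with bRw and bR²w.
F3: holds.
F4: fails — at c but no w with cRw and cR²w.
Valid on: F1, F3.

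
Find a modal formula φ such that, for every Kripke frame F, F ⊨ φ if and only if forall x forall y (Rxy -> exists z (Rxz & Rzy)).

□□p → □p

The condition is density. The C4 schema □□p → □p defines it.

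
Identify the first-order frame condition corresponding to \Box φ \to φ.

reflexivity: \forall x Rxx

Suppose □φ→φ is valid. At any x set V(φ)={w : Rxw}. Then □φ holds at x, so φ holds at x, i.e. Rxx.
Conversely, on a frame with reflexivity the schema holds at every world under every valuation.
Frame condition: \forall x Rxx.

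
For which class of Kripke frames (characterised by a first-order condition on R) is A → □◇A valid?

symmetry

This is the B axiom.
It corresponds to symmetry: ∀x ∀y (Rxy → Ryx).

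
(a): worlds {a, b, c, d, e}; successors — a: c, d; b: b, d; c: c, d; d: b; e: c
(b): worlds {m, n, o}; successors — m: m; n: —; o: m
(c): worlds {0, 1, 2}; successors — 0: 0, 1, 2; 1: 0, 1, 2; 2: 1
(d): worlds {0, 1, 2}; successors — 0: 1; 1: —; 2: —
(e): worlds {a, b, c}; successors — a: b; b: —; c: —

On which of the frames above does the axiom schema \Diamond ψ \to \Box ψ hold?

(b), (d), (e)

Frame correspondent (Sahlqvist): \forall x \forall y \forall z (Rxy \wedge Rxz \to y = z) — i.e. partial functionality.
(a): fails — a sees both c and d.
(b): ✓.
(c): fails — 0 sees both 0 and 1.
(d): ✓.
(e): ✓.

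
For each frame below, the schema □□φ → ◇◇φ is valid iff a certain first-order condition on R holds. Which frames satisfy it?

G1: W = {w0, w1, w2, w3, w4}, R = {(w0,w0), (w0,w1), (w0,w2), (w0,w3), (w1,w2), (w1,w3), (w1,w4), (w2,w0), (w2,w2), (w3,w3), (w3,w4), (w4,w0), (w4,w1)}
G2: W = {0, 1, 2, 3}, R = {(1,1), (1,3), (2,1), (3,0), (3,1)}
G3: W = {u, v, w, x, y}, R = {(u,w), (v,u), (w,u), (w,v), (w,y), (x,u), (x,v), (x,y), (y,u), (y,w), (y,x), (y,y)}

G1, G3

Frame correspondent (Sahlqvist): ∀x ∃w (xR²w ∧ xR²w) — i.e. a generalized confluence (Geach) condition.
G1: holds.
G2: fails — at 0 but no w with 0R²w and 0R²w.
G3: holds.
Valid on: G1, G3.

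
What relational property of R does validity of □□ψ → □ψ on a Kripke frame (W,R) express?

This is the C4 axiom.
It corresponds to density: ∀x ∀y (Rxy → ∃z (Rxz ∧ Rzy)).

Density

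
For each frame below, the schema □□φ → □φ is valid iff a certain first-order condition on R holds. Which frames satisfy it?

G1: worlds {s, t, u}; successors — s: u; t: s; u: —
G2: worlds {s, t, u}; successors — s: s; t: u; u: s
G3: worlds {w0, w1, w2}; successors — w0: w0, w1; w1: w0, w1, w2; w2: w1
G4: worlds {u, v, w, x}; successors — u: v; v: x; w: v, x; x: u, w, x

This is the axiom for density; its first-order frame correspondent is ∀x ∀y (Rxy → ∃z (Rxz ∧ Rzy)).
G1: fails — Rsu but no z with Rsz and Rzu.
G2: fails — Rtu but no z with Rtz and Rzu.
G3: satisfies the condition.
G4: fails — Ruv but no z with Ruz and Rzv.
Valid on: G3.

G3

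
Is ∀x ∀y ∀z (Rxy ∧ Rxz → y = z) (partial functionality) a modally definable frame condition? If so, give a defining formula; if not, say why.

Yes, by ◇r → □r

Yes: it is partial functionality, defined by the CD schema ◇r → □r.
Suppose ◇r→□r is valid. Take Rxy, Rxz and set V(r)={y}. Then ◇r at x, so □r at x, so r at z, i.e. z=y.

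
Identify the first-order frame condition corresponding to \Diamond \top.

◇⊤ holds at w iff w has a successor, so frame-validity of ◇⊤ is exactly seriality. Equivalently via □q → ◇q:
Suppose □q→◇q is valid. At any x set V(q)=W. Then □q at x, so ◇q at x, so x has a successor.
Conversely, any frame satisfying \forall x \exists y Rxy validates the schema.
Frame condition: \forall x \exists y Rxy.

seriality: \forall x \exists y Rxy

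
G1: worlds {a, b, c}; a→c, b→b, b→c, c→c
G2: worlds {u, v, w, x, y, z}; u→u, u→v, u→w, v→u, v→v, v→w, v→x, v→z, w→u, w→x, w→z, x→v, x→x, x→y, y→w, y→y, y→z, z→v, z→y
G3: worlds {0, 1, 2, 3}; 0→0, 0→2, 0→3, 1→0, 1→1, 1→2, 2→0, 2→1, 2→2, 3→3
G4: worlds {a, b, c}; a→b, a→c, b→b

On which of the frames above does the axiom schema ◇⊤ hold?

This is the axiom for seriality; its first-order frame correspondent is ∀x ∃y Rxy.
G1: satisfies the condition.
G2: satisfies the condition.
G3: satisfies the condition.
G4: fails — world c has no successor.

G1, G2, G3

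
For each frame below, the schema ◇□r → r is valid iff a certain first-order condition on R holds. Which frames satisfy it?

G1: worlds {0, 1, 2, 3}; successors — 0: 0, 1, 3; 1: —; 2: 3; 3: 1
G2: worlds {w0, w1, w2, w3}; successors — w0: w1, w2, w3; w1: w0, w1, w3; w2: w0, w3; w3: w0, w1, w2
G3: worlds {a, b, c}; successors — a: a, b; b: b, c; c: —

G2

This is the axiom for symmetry; its first-order frame correspondent is ∀x ∀y (Rxy → Ryx).
G1: fails — R31 but not R13.
G2: ✓.
G3: fails — Rab but not Rba.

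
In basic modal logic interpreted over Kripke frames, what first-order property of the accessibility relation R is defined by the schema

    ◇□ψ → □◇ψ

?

This schema is the .2 axiom.
It corresponds to convergence: ∀x ∀y ∀z (Rxy ∧ Rxz → ∃w (Ryw ∧ Rzw)).

convergence: ∀x ∀y ∀z (Rxy ∧ Rxz → ∃w (Ryw ∧ Rzw))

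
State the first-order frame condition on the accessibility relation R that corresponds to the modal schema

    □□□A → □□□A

∀x ∀z (xR³z → ∃w (xR³w ∧ z = w))

This is a Sahlqvist (Geach-type) schema ◇^0□^3A → □^3◇^0A.
Minimal-valuation argument: fix x; take any y with xR^0y and any z with xR^3z. Set V(A) to the set of worlds R-reachable from y in exactly 3 steps. Then □^3A holds at y, so the antecedent holds at x; validity forces ◇^0A at z, giving a w with zR^0w and yR^3w.
First-order correspondent: ∀x ∀z (xR³z → ∃w (xR³w ∧ z = w)).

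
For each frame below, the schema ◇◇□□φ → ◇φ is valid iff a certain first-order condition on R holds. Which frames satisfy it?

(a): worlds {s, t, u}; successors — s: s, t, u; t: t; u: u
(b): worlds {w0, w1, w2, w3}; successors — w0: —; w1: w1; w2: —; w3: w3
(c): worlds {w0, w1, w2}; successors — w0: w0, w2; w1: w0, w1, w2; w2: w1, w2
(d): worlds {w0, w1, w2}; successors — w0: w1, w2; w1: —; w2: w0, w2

The schema corresponds to a generalized confluence (Geach) condition: ∀x ∀y (xR²y → ∃w (yR²w ∧ xRw)).
(a): holds.
(b): holds.
(c): holds.
(d): fails — w2R²w1 but no w with w1R²w and w2Rw.
Valid on: (a), (b), (c).

(a), (b), (c)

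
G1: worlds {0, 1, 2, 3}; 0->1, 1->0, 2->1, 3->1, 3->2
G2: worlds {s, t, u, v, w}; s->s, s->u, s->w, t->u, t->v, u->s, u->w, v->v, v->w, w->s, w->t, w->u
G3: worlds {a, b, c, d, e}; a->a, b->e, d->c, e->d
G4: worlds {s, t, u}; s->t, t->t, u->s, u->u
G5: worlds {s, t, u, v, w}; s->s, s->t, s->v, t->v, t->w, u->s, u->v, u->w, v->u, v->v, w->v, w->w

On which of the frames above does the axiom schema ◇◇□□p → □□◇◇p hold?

Frame correspondent (Sahlqvist): ∀x ∀y ∀z ((xR²y ∧ xR²z) → ∃w (yR²w ∧ zR²w)) — i.e. a generalized confluence (Geach) condition.
G1: fails — 3R²0, 3R²1 but no w with 0R²w and 1R²w.
G2: satisfies the condition.
G3: fails — bR²d, bR²d but no w with dR²w and dR²w.
G4: satisfies the condition.
G5: satisfies the condition.

G2, G4, G5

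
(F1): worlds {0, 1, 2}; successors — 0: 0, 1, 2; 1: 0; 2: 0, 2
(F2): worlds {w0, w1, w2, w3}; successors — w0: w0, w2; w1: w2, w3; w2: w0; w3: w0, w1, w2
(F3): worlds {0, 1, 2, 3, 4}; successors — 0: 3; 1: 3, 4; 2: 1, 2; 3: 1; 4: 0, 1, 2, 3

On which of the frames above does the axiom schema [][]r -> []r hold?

Frame correspondent (Sahlqvist): forall x forall y (Rxy -> exists z (Rxz & Rzy)) — i.e. density.
(F1): satisfies the condition.
(F2): fails — Rw3w1 but no z with Rw3z and Rzw1.
(F3): fails — R31 but no z with R3z and Rz1.

(F1)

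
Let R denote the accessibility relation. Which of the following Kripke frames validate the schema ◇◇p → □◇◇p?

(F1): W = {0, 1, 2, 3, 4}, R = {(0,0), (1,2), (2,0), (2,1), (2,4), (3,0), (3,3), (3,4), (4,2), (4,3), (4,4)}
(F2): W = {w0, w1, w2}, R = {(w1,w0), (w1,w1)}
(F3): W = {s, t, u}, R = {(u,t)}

(F3)

The schema corresponds to a generalized confluence (Geach) condition: ∀x ∀y ∀z ((xR²y ∧ xRz) → ∃w (y = w ∧ zR²w)).
(F1): fails — 1R²1, 1R2 but no w with 1=w and 2R²w.
(F2): fails — w1R²w0, w1Rw0 but no w with w0=w and w0R²w.
(F3): satisfies the condition.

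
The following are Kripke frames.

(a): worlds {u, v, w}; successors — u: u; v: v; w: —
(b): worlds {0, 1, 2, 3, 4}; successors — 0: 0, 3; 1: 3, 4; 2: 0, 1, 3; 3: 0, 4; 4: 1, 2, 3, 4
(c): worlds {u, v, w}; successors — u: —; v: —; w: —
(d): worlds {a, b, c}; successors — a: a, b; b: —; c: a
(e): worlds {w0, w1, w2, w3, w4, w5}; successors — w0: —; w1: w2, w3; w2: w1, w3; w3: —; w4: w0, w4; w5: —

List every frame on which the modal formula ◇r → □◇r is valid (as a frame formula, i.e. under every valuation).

(a), (c)

This is the axiom for the Euclidean property; its first-order frame correspondent is ∀x ∀y ∀z (Rxy ∧ Rxz → Ryz).
(a): satisfies the condition.
(b): fails — R03 and R03 but not R33.
(c): satisfies the condition.
(d): fails — Rab and Raa but not Rba.
(e): fails — Rw1w2 and Rw1w2 but not Rw2w2.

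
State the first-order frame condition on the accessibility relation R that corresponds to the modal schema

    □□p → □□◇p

∀x ∀z (xR²z → ∃w (xR²w ∧ zRw))

This is a Sahlqvist (Geach-type) schema ◇^0□^2p → □^2◇^1p.
Minimal-valuation argument: fix x; take any y with xR^0y and any z with xR^2z. Set V(p) to the set of worlds R-reachable from y in exactly 2 steps. Then □^2p holds at y, so the antecedent holds at x; validity forces ◇^1p at z, giving a w with zR^1w and yR^2w.
First-order correspondent: ∀x ∀z (xR²z → ∃w (xR²w ∧ zRw)).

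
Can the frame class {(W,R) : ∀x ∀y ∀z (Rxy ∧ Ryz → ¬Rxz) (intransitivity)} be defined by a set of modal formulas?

Modal frame validity is preserved under surjective bounded morphisms.
The 3-cycle (worlds w0,w1,w2 with w0→w1→w2→w0) is intransitive. Mapping every world to a single reflexive point • is a surjective bounded morphism; the reflexive point is not intransitive (R••∧R•• but R••).
Hence intransitivity is not modally definable.

No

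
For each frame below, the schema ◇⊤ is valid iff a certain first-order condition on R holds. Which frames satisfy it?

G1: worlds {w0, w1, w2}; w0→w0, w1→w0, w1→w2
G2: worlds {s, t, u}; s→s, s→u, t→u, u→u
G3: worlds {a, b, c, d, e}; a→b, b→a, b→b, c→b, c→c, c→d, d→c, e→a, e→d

The schema corresponds to seriality: ∀x ∃y Rxy.
G1: fails — world w2 has no successor.
G2: ✓.
G3: ✓.

G2, G3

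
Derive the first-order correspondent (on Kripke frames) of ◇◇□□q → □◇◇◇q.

This is a Sahlqvist (Geach-type) schema ◇^2□^2q → □^1◇^3q.
Minimal-valuation argument: fix x; take any y with xR^2y and any z with xR^1z. Set V(q) to the set of worlds R-reachable from y in exactly 2 steps. Then □^2q holds at y, so the antecedent holds at x; validity forces ◇^3q at z, giving a w with zR^3w and yR^2w.
First-order correspondent: ∀x ∀y ∀z ((xR²y ∧ xRz) → ∃w (yR²w ∧ zR³w)).

∀x ∀y ∀z ((xR²y ∧ xRz) → ∃w (yR²w ∧ zR³w))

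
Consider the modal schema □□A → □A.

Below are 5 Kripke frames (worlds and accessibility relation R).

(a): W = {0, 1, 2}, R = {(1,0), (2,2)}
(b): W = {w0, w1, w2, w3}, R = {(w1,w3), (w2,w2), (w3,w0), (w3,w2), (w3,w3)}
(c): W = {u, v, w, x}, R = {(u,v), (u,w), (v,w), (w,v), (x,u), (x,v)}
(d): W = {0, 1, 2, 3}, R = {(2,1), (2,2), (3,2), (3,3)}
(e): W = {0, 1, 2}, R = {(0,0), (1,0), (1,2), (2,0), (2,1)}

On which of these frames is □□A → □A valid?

(b), (d)

This is the axiom for density; its first-order frame correspondent is ∀x ∀y (Rxy → ∃z (Rxz ∧ Rzy)).
(a): fails — R10 but no z with R1z and Rz0.
(b): condition met.
(c): fails — Rvw but no z with Rvz and Rzw.
(d): condition met.
(e): fails — R12 but no z with R1z and Rz2.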